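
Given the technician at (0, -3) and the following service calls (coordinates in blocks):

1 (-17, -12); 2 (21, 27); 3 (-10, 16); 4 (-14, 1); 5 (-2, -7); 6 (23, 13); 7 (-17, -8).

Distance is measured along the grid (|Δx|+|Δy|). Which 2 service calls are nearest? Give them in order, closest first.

5, 4

Distances from (0, -3):
1: 26 blocks
2: 51 blocks
3: 29 blocks
4: 18 blocks
5: 6 blocks
6: 39 blocks
7: 22 blocks
Sorted: 5 (6 blocks) < 4 (18 blocks) < 7 (22 blocks) < 1 (26 blocks) < …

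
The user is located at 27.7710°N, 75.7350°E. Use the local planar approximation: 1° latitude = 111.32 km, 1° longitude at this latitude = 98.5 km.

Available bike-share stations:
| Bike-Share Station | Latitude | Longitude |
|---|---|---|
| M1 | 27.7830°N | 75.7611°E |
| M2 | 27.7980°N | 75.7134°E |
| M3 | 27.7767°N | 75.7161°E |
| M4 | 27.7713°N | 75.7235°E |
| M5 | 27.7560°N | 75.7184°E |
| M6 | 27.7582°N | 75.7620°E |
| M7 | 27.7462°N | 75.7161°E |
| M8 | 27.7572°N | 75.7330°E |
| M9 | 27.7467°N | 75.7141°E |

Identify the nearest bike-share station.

Distances from 27.7710°N, 75.7350°E:
M1: √((0.0120·111.32)² + (0.0261·98.5)²) = √(1.784469 + 6.609270) = 2.8972 km
M2: √((0.0270·111.32)² + (-0.0216·98.5)²) = √(9.033872 + 4.526682) = 3.6825 km
M3: √((0.0057·111.32)² + (-0.0189·98.5)²) = √(0.402621 + 3.465741) = 1.9668 km
M4: √((0.0003·111.32)² + (-0.0115·98.5)²) = √(0.001115 + 1.283123) = 1.1332 km
M5: √((-0.0150·111.32)² + (-0.0166·98.5)²) = √(2.788232 + 2.673552) = 2.3370 km
M6: √((-0.0128·111.32)² + (0.0270·98.5)²) = √(2.030329 + 7.072940) = 3.0172 km
M7: √((-0.0248·111.32)² + (-0.0189·98.5)²) = √(7.621663 + 3.465741) = 3.3298 km
M8: √((-0.0138·111.32)² + (-0.0020·98.5)²) = √(2.359960 + 0.038809) = 1.5488 km
M9: √((-0.0243·111.32)² + (-0.0209·98.5)²) = √(7.317436 + 4.238040) = 3.3993 km
Minimum: M4 at 1.1332 km.

M4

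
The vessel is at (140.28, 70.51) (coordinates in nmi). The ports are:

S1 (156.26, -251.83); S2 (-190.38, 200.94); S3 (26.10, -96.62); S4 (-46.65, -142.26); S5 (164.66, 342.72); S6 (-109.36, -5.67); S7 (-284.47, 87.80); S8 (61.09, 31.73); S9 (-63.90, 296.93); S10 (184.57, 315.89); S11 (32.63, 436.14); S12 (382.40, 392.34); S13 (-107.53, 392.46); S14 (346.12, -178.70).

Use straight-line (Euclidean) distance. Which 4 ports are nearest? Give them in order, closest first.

Distances from (140.28, 70.51):
S1: √((15.98)² + (-322.34)²) = √(255.3604 + 103903.0756) = 322.74 nmi
S2: √((-330.66)² + (130.43)²) = √(109336.0356 + 17011.9849) = 355.45 nmi
S3: √((-114.18)² + (-167.13)²) = √(13037.0724 + 27932.4369) = 202.41 nmi
S4: √((-186.93)² + (-212.77)²) = √(34942.8249 + 45271.0729) = 283.22 nmi
S5: √((24.38)² + (272.21)²) = √(594.3844 + 74098.2841) = 273.30 nmi
S6: √((-249.64)² + (-76.18)²) = √(62320.1296 + 5803.3924) = 261.00 nmi
S7: √((-424.75)² + (17.29)²) = √(180412.5625 + 298.9441) = 425.10 nmi
S8: √((-79.19)² + (-38.78)²) = √(6271.0561 + 1503.8884) = 88.18 nmi
S9: √((-204.18)² + (226.42)²) = √(41689.4724 + 51266.0164) = 304.89 nmi
S10: √((44.29)² + (245.38)²) = √(1961.6041 + 60211.3444) = 249.35 nmi
S11: √((-107.65)² + (365.63)²) = √(11588.5225 + 133685.2969) = 381.15 nmi
S12: √((242.12)² + (321.83)²) = √(58622.0944 + 103574.5489) = 402.74 nmi
S13: √((-247.81)² + (321.95)²) = √(61409.7961 + 103651.8025) = 406.28 nmi
S14: √((205.84)² + (-249.21)²) = √(42370.1056 + 62105.6241) = 323.23 nmi
Sorted: S8 (88.18 nmi) < S3 (202.41 nmi) < S10 (249.35 nmi) < S6 (261.00 nmi) < S5 (273.30 nmi) < S4 (283.22 nmi) < …

S8, S3, S10, S6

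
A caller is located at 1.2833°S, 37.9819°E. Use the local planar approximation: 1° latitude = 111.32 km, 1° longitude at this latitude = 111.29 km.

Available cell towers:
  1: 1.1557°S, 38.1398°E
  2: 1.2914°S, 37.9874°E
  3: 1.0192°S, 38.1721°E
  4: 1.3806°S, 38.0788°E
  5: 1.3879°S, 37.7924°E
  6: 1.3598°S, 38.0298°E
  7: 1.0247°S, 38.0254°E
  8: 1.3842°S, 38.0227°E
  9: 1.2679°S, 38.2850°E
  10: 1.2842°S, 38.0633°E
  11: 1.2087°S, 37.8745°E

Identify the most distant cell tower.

3

Distances from 1.2833°S, 37.9819°E:
1: √((0.1276·111.32)² + (0.1579·111.29)²) = √(201.765888 + 308.799469) = 22.5957 km
2: √((-0.0081·111.32)² + (0.0055·111.29)²) = √(0.813048 + 0.374660) = 1.0898 km
3: √((0.2641·111.32)² + (0.1902·111.29)²) = √(864.337186 + 448.057045) = 36.2270 km
4: √((-0.0973·111.32)² + (0.0969·111.29)²) = √(117.320006 + 116.294678) = 15.2845 km
5: √((-0.1046·111.32)² + (-0.1895·111.29)²) = √(135.584413 + 444.765112) = 24.0904 km
6: √((-0.0765·111.32)² + (0.0479·111.29)²) = √(72.521915 + 28.417333) = 10.0469 km
7: √((0.2586·111.32)² + (0.0435·111.29)²) = √(828.711635 + 23.436394) = 29.1916 km
8: √((-0.1009·111.32)² + (0.0408·111.29)²) = √(126.162047 + 20.617339) = 12.1153 km
9: √((0.0154·111.32)² + (0.3031·111.29)²) = √(2.938920 + 1137.847757) = 33.7755 km
10: √((-0.0009·111.32)² + (0.0814·111.29)²) = √(0.010038 + 82.065590) = 9.0596 km
11: √((0.0746·111.32)² + (-0.1074·111.29)²) = √(68.964255 + 142.863356) = 14.5543 km
Maximum: 3 at 36.2270 km.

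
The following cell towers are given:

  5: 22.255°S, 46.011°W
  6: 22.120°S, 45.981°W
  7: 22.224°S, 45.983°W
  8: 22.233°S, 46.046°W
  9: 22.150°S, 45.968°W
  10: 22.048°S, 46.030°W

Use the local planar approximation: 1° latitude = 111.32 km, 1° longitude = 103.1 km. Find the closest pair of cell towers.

Pairwise distances:
6–9: √((-0.030·111.32)² + (0.013·103.1)²) = √(11.15293 + 1.79640) = 3.599 km
5–8: √((0.022·111.32)² + (-0.035·103.1)²) = √(5.99780 + 13.02127) = 4.361 km
5–7: √((0.031·111.32)² + (0.028·103.1)²) = √(11.90885 + 8.33361) = 4.499 km
7–8: √((-0.009·111.32)² + (-0.063·103.1)²) = √(1.00376 + 42.18892) = 6.572 km
7–9: √((0.074·111.32)² + (0.015·103.1)²) = √(67.85937 + 2.39166) = 8.382 km
6–10: √((0.072·111.32)² + (-0.049·103.1)²) = √(64.24087 + 25.52169) = 9.474 km
6–7: √((-0.104·111.32)² + (-0.002·103.1)²) = √(134.03341 + 0.04252) = 11.579 km
8–9: √((0.083·111.32)² + (0.078·103.1)²) = √(85.36947 + 64.67055) = 12.249 km
5–9: √((0.105·111.32)² + (0.043·103.1)²) = √(136.62337 + 19.65415) = 12.501 km
9–10: √((0.102·111.32)² + (-0.062·103.1)²) = √(128.92785 + 40.86022) = 13.030 km
6–8: √((-0.113·111.32)² + (-0.065·103.1)²) = √(158.23527 + 44.91010) = 14.253 km
5–6: √((0.135·111.32)² + (0.030·103.1)²) = √(225.84680 + 9.56665) = 15.343 km
7–10: √((0.176·111.32)² + (-0.047·103.1)²) = √(383.85900 + 23.48081) = 20.183 km
8–10: √((0.185·111.32)² + (0.016·103.1)²) = √(424.12107 + 2.72118) = 20.660 km
5–10: √((0.207·111.32)² + (-0.019·103.1)²) = √(530.99091 + 3.83729) = 23.126 km
Closest pair: 6–9 at 3.599 km.

6 and 9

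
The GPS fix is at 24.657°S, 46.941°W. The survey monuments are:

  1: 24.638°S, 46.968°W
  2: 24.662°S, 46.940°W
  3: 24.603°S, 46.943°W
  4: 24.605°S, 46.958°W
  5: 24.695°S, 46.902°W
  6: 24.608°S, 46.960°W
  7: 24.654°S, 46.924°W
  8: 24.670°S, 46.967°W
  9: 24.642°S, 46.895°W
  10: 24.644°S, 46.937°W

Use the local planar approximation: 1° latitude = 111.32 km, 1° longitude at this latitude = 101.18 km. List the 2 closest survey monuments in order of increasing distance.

2, 10

Distances from 24.657°S, 46.941°W:
1: 3.455 km
2: 0.566 km
3: 6.015 km
4: 6.039 km
5: 5.785 km
6: 5.784 km
7: 1.752 km
8: 3.002 km
9: 4.945 km
10: 1.503 km
Sorted: 2 (0.566 km) < 10 (1.503 km) < 7 (1.752 km) < 8 (3.002 km) < …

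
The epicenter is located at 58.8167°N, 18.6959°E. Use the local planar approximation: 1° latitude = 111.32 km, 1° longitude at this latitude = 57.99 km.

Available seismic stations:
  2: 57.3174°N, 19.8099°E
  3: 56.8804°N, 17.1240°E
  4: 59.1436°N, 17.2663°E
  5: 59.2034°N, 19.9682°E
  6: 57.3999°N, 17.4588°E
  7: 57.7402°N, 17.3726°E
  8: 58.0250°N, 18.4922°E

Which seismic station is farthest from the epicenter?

3

Distances from 58.8167°N, 18.6959°E:
2: √((-1.4993·111.32)² + (1.1140·57.99)²) = √(27856.302973 + 4173.271113) = 178.9681 km
3: √((-1.9363·111.32)² + (-1.5719·57.99)²) = √(46461.335189 + 8309.139406) = 234.0309 km
4: √((0.3269·111.32)² + (-1.4296·57.99)²) = √(1324.269072 + 6872.825169) = 90.5378 km
5: √((0.3867·111.32)² + (1.2723·57.99)²) = √(1853.082435 + 5443.588299) = 85.4206 km
6: √((-1.4168·111.32)² + (-1.2371·57.99)²) = √(24875.023041 + 5146.545673) = 173.2673 km
7: √((-1.0765·111.32)² + (-1.3233·57.99)²) = √(14360.662103 + 5888.746275) = 142.3004 km
8: √((-0.7917·111.32)² + (-0.2037·57.99)²) = √(7767.257180 + 139.536645) = 88.9202 km
Maximum: 3 at 234.0309 km.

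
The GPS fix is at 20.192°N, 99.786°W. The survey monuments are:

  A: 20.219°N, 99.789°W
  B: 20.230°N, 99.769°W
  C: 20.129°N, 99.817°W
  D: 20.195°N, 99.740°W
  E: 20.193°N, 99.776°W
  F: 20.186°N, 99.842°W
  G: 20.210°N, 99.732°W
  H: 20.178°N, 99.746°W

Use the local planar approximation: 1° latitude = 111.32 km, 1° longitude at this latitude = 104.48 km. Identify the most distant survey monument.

C

Distances from 20.192°N, 99.786°W:
A: √((0.027·111.32)² + (-0.003·104.48)²) = √(9.03387 + 0.09824) = 3.022 km
B: √((0.038·111.32)² + (0.017·104.48)²) = √(17.89425 + 3.15474) = 4.588 km
C: √((-0.063·111.32)² + (-0.031·104.48)²) = √(49.18441 + 10.49034) = 7.725 km
D: √((0.003·111.32)² + (0.046·104.48)²) = √(0.11153 + 23.09840) = 4.818 km
E: √((0.001·111.32)² + (0.010·104.48)²) = √(0.01239 + 1.09161) = 1.051 km
F: √((-0.006·111.32)² + (-0.056·104.48)²) = √(0.44612 + 34.23280) = 5.889 km
G: √((0.018·111.32)² + (0.054·104.48)²) = √(4.01505 + 31.83126) = 5.987 km
H: √((-0.014·111.32)² + (0.040·104.48)²) = √(2.42886 + 17.46571) = 4.460 km
Maximum: C at 7.725 km.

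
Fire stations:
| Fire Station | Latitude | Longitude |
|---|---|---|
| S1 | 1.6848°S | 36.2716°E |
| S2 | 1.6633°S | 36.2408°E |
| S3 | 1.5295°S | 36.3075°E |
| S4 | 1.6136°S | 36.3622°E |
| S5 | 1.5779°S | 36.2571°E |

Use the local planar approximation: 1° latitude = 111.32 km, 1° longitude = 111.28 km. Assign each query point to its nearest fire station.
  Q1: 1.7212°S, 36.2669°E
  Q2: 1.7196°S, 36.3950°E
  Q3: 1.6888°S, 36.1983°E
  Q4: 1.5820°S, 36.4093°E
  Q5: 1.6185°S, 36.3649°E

Q1 at 1.7212°S, 36.2669°E:
  S1: √((0.0364·111.32)² + (0.0047·111.28)²) = √(16.419093 + 0.273546) = 4.0857 km
  S2: √((0.0579·111.32)² + (-0.0261·111.28)²) = √(41.543542 + 8.435586) = 7.0696 km
  S3: √((0.1917·111.32)² + (0.0406·111.28)²) = √(455.397478 + 20.412035) = 21.8131 km
  S4: √((0.1076·111.32)² + (0.0953·111.28)²) = √(143.473251 + 112.465686) = 15.9981 km
  S5: √((0.1433·111.32)² + (-0.0098·111.28)²) = √(254.471281 + 1.189286) = 15.9894 km
  → nearest: S1 (4.0857 km)
Q2 at 1.7196°S, 36.3950°E:
  S1: √((0.0348·111.32)² + (-0.1234·111.28)²) = √(15.007380 + 188.566506) = 14.2679 km
  S2: √((0.0563·111.32)² + (-0.1542·111.28)²) = √(39.279250 + 294.444185) = 18.2681 km
  S3: √((0.1901·111.32)² + (-0.0875·111.28)²) = √(447.827366 + 94.809169) = 23.2946 km
  S4: √((0.1060·111.32)² + (-0.0328·111.28)²) = √(139.238112 + 13.322383) = 12.3515 km
  S5: √((0.1417·111.32)² + (-0.1379·111.28)²) = √(248.820464 + 235.484739) = 22.0069 km
  → nearest: S4 (12.3515 km)
Q3 at 1.6888°S, 36.1983°E:
  S1: √((0.0040·111.32)² + (0.0733·111.28)²) = √(0.198274 + 66.533778) = 8.1690 km
  S2: √((0.0255·111.32)² + (0.0425·111.28)²) = √(8.057991 + 22.367224) = 5.5159 km
  S3: √((0.1593·111.32)² + (0.1092·111.28)²) = √(314.469078 + 147.665660) = 21.4973 km
  S4: √((0.0752·111.32)² + (0.1639·111.28)²) = √(70.078061 + 332.653534) = 20.0682 km
  S5: √((0.1109·111.32)² + (0.0588·111.28)²) = √(152.408605 + 42.814304) = 13.9722 km
  → nearest: S2 (5.5159 km)
Q4 at 1.5820°S, 36.4093°E:
  S1: √((-0.1028·111.32)² + (-0.1377·111.28)²) = √(130.958178 + 234.802174) = 19.1249 km
  S2: √((-0.0813·111.32)² + (-0.1685·111.28)²) = √(81.908220 + 351.588000) = 20.8206 km
  S3: √((0.0525·111.32)² + (-0.1018·111.28)²) = √(34.155842 + 128.330472) = 12.7470 km
  S4: √((-0.0316·111.32)² + (-0.0471·111.28)²) = √(12.374298 + 27.471100) = 6.3123 km
  S5: √((0.0041·111.32)² + (-0.1522·111.28)²) = √(0.208312 + 286.855736) = 16.9430 km
  → nearest: S4 (6.3123 km)
Q5 at 1.6185°S, 36.3649°E:
  S1: √((-0.0663·111.32)² + (-0.0933·111.28)²) = √(54.472016 + 107.794728) = 12.7384 km
  S2: √((-0.0448·111.32)² + (-0.1241·111.28)²) = √(24.871525 + 190.711902) = 14.6828 km
  S3: √((0.0890·111.32)² + (-0.0574·111.28)²) = √(98.158160 + 40.799799) = 11.7880 km
  S4: √((0.0049·111.32)² + (-0.0027·111.28)²) = √(0.297535 + 0.090274) = 0.6227 km
  S5: √((0.0406·111.32)² + (-0.1078·111.28)²) = √(20.426712 + 143.903632) = 12.8191 km
  → nearest: S4 (0.6227 km)

Q1→S1; Q2→S4; Q3→S2; Q4→S4; Q5→S4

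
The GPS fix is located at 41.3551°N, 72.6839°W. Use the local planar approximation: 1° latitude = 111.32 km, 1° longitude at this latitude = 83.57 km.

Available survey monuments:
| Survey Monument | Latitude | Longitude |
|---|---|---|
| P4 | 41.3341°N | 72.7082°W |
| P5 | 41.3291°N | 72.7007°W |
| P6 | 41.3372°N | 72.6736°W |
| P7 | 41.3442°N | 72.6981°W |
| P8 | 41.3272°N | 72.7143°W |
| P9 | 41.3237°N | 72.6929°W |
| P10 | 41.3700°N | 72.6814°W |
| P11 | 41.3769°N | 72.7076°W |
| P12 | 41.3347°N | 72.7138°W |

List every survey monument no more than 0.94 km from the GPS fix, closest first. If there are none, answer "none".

none

Distances from 41.3551°N, 72.6839°W:
P4: √((-0.0210·111.32)² + (-0.0243·83.57)²) = √(5.464935 + 4.123950) = 3.0966 km
P5: √((-0.0260·111.32)² + (-0.0168·83.57)²) = √(8.377088 + 1.971149) = 3.2169 km
P6: √((-0.0179·111.32)² + (0.0103·83.57)²) = √(3.970566 + 0.740927) = 2.1706 km
P7: √((-0.0109·111.32)² + (-0.0142·83.57)²) = √(1.472310 + 1.408243) = 1.6972 km
P8: √((-0.0279·111.32)² + (-0.0304·83.57)²) = √(9.646168 + 6.454283) = 4.0125 km
P9: √((-0.0314·111.32)² + (-0.0090·83.57)²) = √(12.218157 + 0.565700) = 3.5755 km
P10: √((0.0149·111.32)² + (0.0025·83.57)²) = √(2.751180 + 0.043650) = 1.6718 km
P11: √((0.0218·111.32)² + (-0.0237·83.57)²) = √(5.889242 + 3.922812) = 3.1324 km
P12: √((-0.0204·111.32)² + (-0.0299·83.57)²) = √(5.157114 + 6.243717) = 3.3765 km
Threshold 0.94 km: none within range.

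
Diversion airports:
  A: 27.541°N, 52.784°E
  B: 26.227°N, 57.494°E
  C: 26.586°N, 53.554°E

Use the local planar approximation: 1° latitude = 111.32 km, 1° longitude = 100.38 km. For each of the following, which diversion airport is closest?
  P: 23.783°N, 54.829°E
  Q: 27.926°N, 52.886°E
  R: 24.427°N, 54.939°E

P at 23.783°N, 54.829°E:
  A: √((3.758·111.32)² + (-2.045·100.38)²) = √(175008.82414 + 42138.68778) = 465.991 km
  B: √((2.444·111.32)² + (2.665·100.38)²) = √(74019.95189 + 71563.04466) = 381.553 km
  C: √((2.803·111.32)² + (-1.275·100.38)²) = √(97362.69594 + 16380.03224) = 337.258 km
  → nearest: C (337.258 km)
Q at 27.926°N, 52.886°E:
  A: √((-0.385·111.32)² + (-0.102·100.38)²) = √(1836.82531 + 104.83221) = 44.064 km
  B: √((-1.699·111.32)² + (4.608·100.38)²) = √(35771.17064 + 213953.46461) = 499.725 km
  C: √((-1.340·111.32)² + (0.668·100.38)²) = √(22251.33089 + 4496.21746) = 163.547 km
  → nearest: A (44.064 km)
R at 24.427°N, 54.939°E:
  A: √((3.114·111.32)² + (-2.155·100.38)²) = √(120166.55528 + 46793.86650) = 408.608 km
  B: √((1.800·111.32)² + (2.555·100.38)²) = √(40150.54138 + 65777.32255) = 325.466 km
  C: √((2.159·111.32)² + (-1.385·100.38)²) = √(57763.25792 + 19328.31209) = 277.654 km
  → nearest: C (277.654 km)

P→C; Q→A; R→C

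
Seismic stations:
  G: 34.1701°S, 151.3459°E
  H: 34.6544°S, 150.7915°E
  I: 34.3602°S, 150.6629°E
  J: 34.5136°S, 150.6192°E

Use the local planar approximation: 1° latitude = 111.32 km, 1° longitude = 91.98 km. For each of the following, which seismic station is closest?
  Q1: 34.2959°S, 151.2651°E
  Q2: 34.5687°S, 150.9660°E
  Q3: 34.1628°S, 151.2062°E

Q1→G; Q2→H; Q3→G

Q1 at 34.2959°S, 151.2651°E:
  G: √((0.1258·111.32)² + (0.0808·91.98)²) = √(196.113584 + 55.234386) = 15.8540 km
  H: √((-0.3585·111.32)² + (-0.4736·91.98)²) = √(1592.666024 + 1897.624146) = 59.0787 km
  I: √((-0.0643·111.32)² + (-0.6022·91.98)²) = √(51.235189 + 3068.091538) = 55.8509 km
  J: √((-0.2177·111.32)² + (-0.6459·91.98)²) = √(587.304398 + 3529.534079) = 64.1626 km
  → nearest: G (15.8540 km)
Q2 at 34.5687°S, 150.9660°E:
  G: √((0.3986·111.32)² + (0.3799·91.98)²) = √(1968.887873 + 1221.027366) = 56.4793 km
  H: √((-0.0857·111.32)² + (-0.1745·91.98)²) = √(91.013966 + 257.618871) = 18.6717 km
  I: √((0.2085·111.32)² + (-0.3031·91.98)²) = √(538.714312 + 777.246336) = 36.2762 km
  J: √((0.0551·111.32)² + (-0.3468·91.98)²) = √(37.622668 + 1017.524765) = 32.4830 km
  → nearest: H (18.6717 km)
Q3 at 34.1628°S, 151.2062°E:
  G: √((-0.0073·111.32)² + (0.1397·91.98)²) = √(0.660377 + 165.112374) = 12.8753 km
  H: √((-0.4916·111.32)² + (-0.4147·91.98)²) = √(2994.815993 + 1454.972823) = 66.7067 km
  I: √((-0.1974·111.32)² + (-0.5433·91.98)²) = √(482.881639 + 2497.274143) = 54.5908 km
  J: √((-0.3508·111.32)² + (-0.5870·91.98)²) = √(1524.984975 + 2915.164140) = 66.6344 km
  → nearest: G (12.8753 km)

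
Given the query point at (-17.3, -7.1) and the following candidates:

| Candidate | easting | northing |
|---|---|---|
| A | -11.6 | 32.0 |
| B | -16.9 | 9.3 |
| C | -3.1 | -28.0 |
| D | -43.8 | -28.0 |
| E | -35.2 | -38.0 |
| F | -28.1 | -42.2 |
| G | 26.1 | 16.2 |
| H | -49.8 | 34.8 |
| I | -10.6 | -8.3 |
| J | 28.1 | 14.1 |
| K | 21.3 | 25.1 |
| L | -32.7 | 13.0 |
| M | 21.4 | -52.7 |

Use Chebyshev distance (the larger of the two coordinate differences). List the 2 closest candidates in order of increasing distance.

I, B

Distances from (-17.3, -7.1):
A: 39.1
B: 16.4
C: 20.9
D: 26.5
E: 30.9
F: 35.1
G: 43.4
H: 41.9
I: 6.7
J: 45.4
K: 38.6
L: 20.1
M: 45.6
Sorted: I (6.7) < B (16.4) < L (20.1) < C (20.9) < …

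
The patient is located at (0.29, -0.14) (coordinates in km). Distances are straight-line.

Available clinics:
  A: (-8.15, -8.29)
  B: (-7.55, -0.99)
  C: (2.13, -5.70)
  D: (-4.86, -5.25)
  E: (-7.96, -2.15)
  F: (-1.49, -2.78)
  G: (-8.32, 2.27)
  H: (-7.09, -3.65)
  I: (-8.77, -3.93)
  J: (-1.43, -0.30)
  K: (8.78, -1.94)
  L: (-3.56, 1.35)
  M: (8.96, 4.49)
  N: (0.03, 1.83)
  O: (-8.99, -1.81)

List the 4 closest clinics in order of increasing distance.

J, N, F, L

Distances from (0.29, -0.14):
A: √((-8.44)² + (-8.15)²) = √(71.2336 + 66.4225) = 11.73 km
B: √((-7.84)² + (-0.85)²) = √(61.4656 + 0.7225) = 7.89 km
C: √((1.84)² + (-5.56)²) = √(3.3856 + 30.9136) = 5.86 km
D: √((-5.15)² + (-5.11)²) = √(26.5225 + 26.1121) = 7.25 km
E: √((-8.25)² + (-2.01)²) = √(68.0625 + 4.0401) = 8.49 km
F: √((-1.78)² + (-2.64)²) = √(3.1684 + 6.9696) = 3.18 km
G: √((-8.61)² + (2.41)²) = √(74.1321 + 5.8081) = 8.94 km
H: √((-7.38)² + (-3.51)²) = √(54.4644 + 12.3201) = 8.17 km
I: √((-9.06)² + (-3.79)²) = √(82.0836 + 14.3641) = 9.82 km
J: √((-1.72)² + (-0.16)²) = √(2.9584 + 0.0256) = 1.73 km
K: √((8.49)² + (-1.80)²) = √(72.0801 + 3.2400) = 8.68 km
L: √((-3.85)² + (1.49)²) = √(14.8225 + 2.2201) = 4.13 km
M: √((8.67)² + (4.63)²) = √(75.1689 + 21.4369) = 9.83 km
N: √((-0.26)² + (1.97)²) = √(0.0676 + 3.8809) = 1.99 km
O: √((-9.28)² + (-1.67)²) = √(86.1184 + 2.7889) = 9.43 km
Sorted: J (1.73 km) < N (1.99 km) < F (3.18 km) < L (4.13 km) < C (5.86 km) < D (7.25 km) < …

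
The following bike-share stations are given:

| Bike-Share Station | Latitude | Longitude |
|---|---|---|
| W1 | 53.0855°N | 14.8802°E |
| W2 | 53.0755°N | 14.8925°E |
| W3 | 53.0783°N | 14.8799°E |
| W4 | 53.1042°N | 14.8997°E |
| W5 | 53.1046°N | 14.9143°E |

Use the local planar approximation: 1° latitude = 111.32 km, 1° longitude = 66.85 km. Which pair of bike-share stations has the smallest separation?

W1 and W3

Pairwise distances:
W1–W2: 1.3839 km
W1–W3: 0.8018 km
W1–W4: 2.4562 km
W1–W5: 3.1173 km
W2–W3: 0.8981 km
W2–W4: 3.2309 km
W2–W5: 3.5521 km
W3–W4: 3.1725 km
W3–W5: 3.7229 km
W4–W5: 0.9770 km
Closest pair: W1–W3 at 0.8018 km.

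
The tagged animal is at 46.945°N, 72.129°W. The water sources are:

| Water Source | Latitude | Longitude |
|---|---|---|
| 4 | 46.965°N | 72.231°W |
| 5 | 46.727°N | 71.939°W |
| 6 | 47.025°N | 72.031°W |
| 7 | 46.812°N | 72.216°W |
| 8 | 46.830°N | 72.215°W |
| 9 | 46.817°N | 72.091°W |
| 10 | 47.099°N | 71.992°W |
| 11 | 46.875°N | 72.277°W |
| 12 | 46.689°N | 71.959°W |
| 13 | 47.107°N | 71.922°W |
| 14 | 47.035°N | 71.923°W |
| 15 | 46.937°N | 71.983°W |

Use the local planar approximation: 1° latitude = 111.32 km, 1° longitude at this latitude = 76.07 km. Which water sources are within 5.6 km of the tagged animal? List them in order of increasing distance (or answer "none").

Distances from 46.945°N, 72.129°W:
4: √((0.020·111.32)² + (-0.102·76.07)²) = √(4.95686 + 60.20425) = 8.072 km
5: √((-0.218·111.32)² + (0.190·76.07)²) = √(588.92418 + 208.89788) = 28.246 km
6: √((0.080·111.32)² + (0.098·76.07)²) = √(79.30971 + 55.57494) = 11.614 km
7: √((-0.133·111.32)² + (-0.087·76.07)²) = √(219.20461 + 43.79912) = 16.217 km
8: √((-0.115·111.32)² + (-0.086·76.07)²) = √(163.88608 + 42.79803) = 14.377 km
9: √((-0.128·111.32)² + (0.038·76.07)²) = √(203.03286 + 8.35592) = 14.539 km
10: √((0.154·111.32)² + (0.137·76.07)²) = √(293.89205 + 108.60954) = 20.062 km
11: √((-0.070·111.32)² + (-0.148·76.07)²) = √(60.72150 + 126.75067) = 13.692 km
12: √((-0.256·111.32)² + (0.170·76.07)²) = √(812.13144 + 167.23404) = 31.295 km
13: √((0.162·111.32)² + (0.207·76.07)²) = √(325.21939 + 247.95195) = 23.941 km
14: √((0.090·111.32)² + (0.206·76.07)²) = √(100.37635 + 245.56206) = 18.599 km
15: √((-0.008·111.32)² + (0.146·76.07)²) = √(0.79310 + 123.34812) = 11.142 km
Threshold 5.6 km: none within range.

none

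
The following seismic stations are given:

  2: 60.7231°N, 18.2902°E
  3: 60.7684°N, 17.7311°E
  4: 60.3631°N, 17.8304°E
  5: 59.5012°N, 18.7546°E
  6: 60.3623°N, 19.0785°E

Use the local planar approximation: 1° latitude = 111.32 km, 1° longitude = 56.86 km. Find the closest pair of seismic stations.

2 and 3

Pairwise distances:
2–3: √((0.0453·111.32)² + (-0.5591·56.86)²) = √(25.429791 + 1010.631185) = 32.1879 km
2–4: √((-0.3600·111.32)² + (-0.4598·56.86)²) = √(1606.021655 + 683.520658) = 47.8492 km
2–5: √((-1.2219·111.32)² + (0.4644·56.86)²) = √(18501.959456 + 697.265429) = 138.5613 km
2–6: √((-0.3608·111.32)² + (0.7883·56.86)²) = √(1613.167460 + 2009.077842) = 60.1851 km
3–4: √((-0.4053·111.32)² + (0.0993·56.86)²) = √(2035.633563 + 31.879552) = 45.4699 km
3–5: √((-1.2672·111.32)² + (1.0235·56.86)²) = √(19899.250715 + 3386.798858) = 152.5977 km
3–6: √((-0.4061·111.32)² + (1.3474·56.86)²) = √(2043.677551 + 5869.576898) = 88.9565 km
4–5: √((-0.8619·111.32)² + (0.9242·56.86)²) = √(9205.770776 + 2761.503761) = 109.3950 km
4–6: √((-0.0008·111.32)² + (1.2481·56.86)²) = √(0.007931 + 5036.310263) = 70.9670 km
5–6: √((0.8611·111.32)² + (0.3239·56.86)²) = √(9188.689447 + 339.184195) = 97.6108 km
Closest pair: 2–3 at 32.1879 km.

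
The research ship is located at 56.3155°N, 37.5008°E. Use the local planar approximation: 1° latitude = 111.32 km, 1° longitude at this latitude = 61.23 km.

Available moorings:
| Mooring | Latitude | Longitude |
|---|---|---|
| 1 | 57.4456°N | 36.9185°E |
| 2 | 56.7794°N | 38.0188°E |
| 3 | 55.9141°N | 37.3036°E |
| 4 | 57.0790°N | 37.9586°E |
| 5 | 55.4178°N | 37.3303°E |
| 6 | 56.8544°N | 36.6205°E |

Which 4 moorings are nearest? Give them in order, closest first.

Distances from 56.3155°N, 37.5008°E:
1: 130.7576 km
2: 60.6037 km
3: 46.2865 km
4: 89.4959 km
5: 100.4758 km
6: 80.6482 km
Sorted: 3 (46.2865 km) < 2 (60.6037 km) < 6 (80.6482 km) < 4 (89.4959 km) < 5 (100.4758 km) < 1 (130.7576 km)

3, 2, 6, 4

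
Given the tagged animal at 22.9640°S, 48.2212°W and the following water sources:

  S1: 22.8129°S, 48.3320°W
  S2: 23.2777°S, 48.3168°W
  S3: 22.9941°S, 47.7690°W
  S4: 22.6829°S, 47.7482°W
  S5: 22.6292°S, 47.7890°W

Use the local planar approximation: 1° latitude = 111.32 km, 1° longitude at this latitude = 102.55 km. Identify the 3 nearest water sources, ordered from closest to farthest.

S1, S2, S3

Distances from 22.9640°S, 48.2212°W:
S1: 20.2986 km
S2: 36.2711 km
S3: 46.4940 km
S4: 57.7238 km
S5: 57.9094 km
Sorted: S1 (20.2986 km) < S2 (36.2711 km) < S3 (46.4940 km) < S4 (57.7238 km) < S5 (57.9094 km)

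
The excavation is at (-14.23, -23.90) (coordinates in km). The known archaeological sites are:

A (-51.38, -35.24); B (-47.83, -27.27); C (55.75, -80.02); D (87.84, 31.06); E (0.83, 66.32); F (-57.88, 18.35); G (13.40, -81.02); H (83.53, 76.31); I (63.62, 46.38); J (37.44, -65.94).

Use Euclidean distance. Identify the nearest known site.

B

Distances from (-14.23, -23.90):
A: 38.84 km
B: 33.77 km
C: 89.70 km
D: 115.93 km
E: 91.47 km
F: 60.75 km
G: 63.45 km
H: 140.00 km
I: 104.88 km
J: 66.61 km
Minimum: B at 33.77 km.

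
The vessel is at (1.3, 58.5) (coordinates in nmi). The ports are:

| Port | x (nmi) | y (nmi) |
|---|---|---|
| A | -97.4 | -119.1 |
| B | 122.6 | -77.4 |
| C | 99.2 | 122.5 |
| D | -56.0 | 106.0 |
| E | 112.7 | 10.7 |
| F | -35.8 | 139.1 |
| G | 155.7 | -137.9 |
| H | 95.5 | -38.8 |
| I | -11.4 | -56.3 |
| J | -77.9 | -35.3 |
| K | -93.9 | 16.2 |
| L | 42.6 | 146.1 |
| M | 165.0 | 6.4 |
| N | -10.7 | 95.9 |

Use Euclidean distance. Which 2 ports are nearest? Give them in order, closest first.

Distances from (1.3, 58.5):
A: √((-98.7)² + (-177.6)²) = √(9741.690 + 31541.760) = 203.2 nmi
B: √((121.3)² + (-135.9)²) = √(14713.690 + 18468.810) = 182.2 nmi
C: √((97.9)² + (64.0)²) = √(9584.410 + 4096.000) = 117.0 nmi
D: √((-57.3)² + (47.5)²) = √(3283.290 + 2256.250) = 74.4 nmi
E: √((111.4)² + (-47.8)²) = √(12409.960 + 2284.840) = 121.2 nmi
F: √((-37.1)² + (80.6)²) = √(1376.410 + 6496.360) = 88.7 nmi
G: √((154.4)² + (-196.4)²) = √(23839.360 + 38572.960) = 249.8 nmi
H: √((94.2)² + (-97.3)²) = √(8873.640 + 9467.290) = 135.4 nmi
I: √((-12.7)² + (-114.8)²) = √(161.290 + 13179.040) = 115.5 nmi
J: √((-79.2)² + (-93.8)²) = √(6272.640 + 8798.440) = 122.8 nmi
K: √((-95.2)² + (-42.3)²) = √(9063.040 + 1789.290) = 104.2 nmi
L: √((41.3)² + (87.6)²) = √(1705.690 + 7673.760) = 96.8 nmi
M: √((163.7)² + (-52.1)²) = √(26797.690 + 2714.410) = 171.8 nmi
N: √((-12.0)² + (37.4)²) = √(144.000 + 1398.760) = 39.3 nmi
Sorted: N (39.3 nmi) < D (74.4 nmi) < F (88.7 nmi) < L (96.8 nmi) < …

N, D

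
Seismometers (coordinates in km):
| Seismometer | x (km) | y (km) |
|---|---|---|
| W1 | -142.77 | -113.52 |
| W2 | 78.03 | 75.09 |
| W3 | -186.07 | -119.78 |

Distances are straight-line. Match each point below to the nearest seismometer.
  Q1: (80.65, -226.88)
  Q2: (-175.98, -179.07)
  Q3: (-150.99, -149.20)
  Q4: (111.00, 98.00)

Q1 at (80.65, -226.88):
  W1: √((-223.42)² + (113.36)²) = √(49916.4964 + 12850.4896) = 250.53 km
  W2: √((-2.62)² + (301.97)²) = √(6.8644 + 91185.8809) = 301.98 km
  W3: √((-266.72)² + (107.10)²) = √(71139.5584 + 11470.4100) = 287.42 km
  → nearest: W1 (250.53 km)
Q2 at (-175.98, -179.07):
  W1: √((33.21)² + (65.55)²) = √(1102.9041 + 4296.8025) = 73.48 km
  W2: √((254.01)² + (254.16)²) = √(64521.0801 + 64597.3056) = 359.33 km
  W3: √((-10.09)² + (59.29)²) = √(101.8081 + 3515.3041) = 60.14 km
  → nearest: W3 (60.14 km)
Q3 at (-150.99, -149.20):
  W1: √((8.22)² + (35.68)²) = √(67.5684 + 1273.0624) = 36.61 km
  W2: √((229.02)² + (224.29)²) = √(52450.1604 + 50306.0041) = 320.56 km
  W3: √((-35.08)² + (29.42)²) = √(1230.6064 + 865.5364) = 45.78 km
  → nearest: W1 (36.61 km)
Q4 at (111.00, 98.00):
  W1: √((-253.77)² + (-211.52)²) = √(64399.2129 + 44740.7104) = 330.36 km
  W2: √((-32.97)² + (-22.91)²) = √(1087.0209 + 524.8681) = 40.15 km
  W3: √((-297.07)² + (-217.78)²) = √(88250.5849 + 47428.1284) = 368.35 km
  → nearest: W2 (40.15 km)

Q1→W1; Q2→W3; Q3→W1; Q4→W2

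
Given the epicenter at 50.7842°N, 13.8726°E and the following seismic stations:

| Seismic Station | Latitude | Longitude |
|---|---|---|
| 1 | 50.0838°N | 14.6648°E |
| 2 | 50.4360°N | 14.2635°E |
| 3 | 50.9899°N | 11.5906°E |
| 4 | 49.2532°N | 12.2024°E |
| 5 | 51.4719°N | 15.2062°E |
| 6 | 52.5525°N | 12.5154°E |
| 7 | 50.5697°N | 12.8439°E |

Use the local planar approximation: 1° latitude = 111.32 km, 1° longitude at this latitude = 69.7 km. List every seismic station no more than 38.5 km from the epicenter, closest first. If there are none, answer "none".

none

Distances from 50.7842°N, 13.8726°E:
1: √((-0.7004·111.32)² + (0.7922·69.7)²) = √(6079.091358 + 3048.844203) = 95.5402 km
2: √((-0.3482·111.32)² + (0.3909·69.7)²) = √(1502.463495 + 742.329803) = 47.3792 km
3: √((0.2057·111.32)² + (-2.2820·69.7)²) = √(524.342401 + 25298.620269) = 160.6952 km
4: √((-1.5310·111.32)² + (-1.6702·69.7)²) = √(29046.698492 + 13551.972599) = 206.3945 km
5: √((0.6877·111.32)² + (1.3336·69.7)²) = √(5860.631891 + 8640.059432) = 120.4188 km
6: √((1.7683·111.32)² + (-1.3572·69.7)²) = √(38748.802825 + 8948.562138) = 218.3973 km
7: √((-0.2145·111.32)² + (-1.0287·69.7)²) = √(570.165570 + 5140.945926) = 75.5719 km
Threshold 38.5 km: none within range.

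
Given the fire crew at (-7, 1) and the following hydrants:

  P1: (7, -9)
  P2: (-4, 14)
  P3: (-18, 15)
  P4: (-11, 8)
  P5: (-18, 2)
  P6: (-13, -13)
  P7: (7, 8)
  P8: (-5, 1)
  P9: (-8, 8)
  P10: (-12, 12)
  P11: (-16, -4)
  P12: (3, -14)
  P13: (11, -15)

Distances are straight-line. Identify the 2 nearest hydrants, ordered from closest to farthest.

Distances from (-7, 1):
P1: √((14)² + (-10)²) = √(196.000 + 100.000) = 17.2
P2: √((3)² + (13)²) = √(9.000 + 169.000) = 13.3
P3: √((-11)² + (14)²) = √(121.000 + 196.000) = 17.8
P4: √((-4)² + (7)²) = √(16.000 + 49.000) = 8.1
P5: √((-11)² + (1)²) = √(121.000 + 1.000) = 11.0
P6: √((-6)² + (-14)²) = √(36.000 + 196.000) = 15.2
P7: √((14)² + (7)²) = √(196.000 + 49.000) = 15.7
P8: √((2)² + (0)²) = √(4.000 + 0.000) = 2.0
P9: √((-1)² + (7)²) = √(1.000 + 49.000) = 7.1
P10: √((-5)² + (11)²) = √(25.000 + 121.000) = 12.1
P11: √((-9)² + (-5)²) = √(81.000 + 25.000) = 10.3
P12: √((10)² + (-15)²) = √(100.000 + 225.000) = 18.0
P13: √((18)² + (-16)²) = √(324.000 + 256.000) = 24.1
Sorted: P8 (2.0) < P9 (7.1) < P4 (8.1) < P11 (10.3) < …

P8, P9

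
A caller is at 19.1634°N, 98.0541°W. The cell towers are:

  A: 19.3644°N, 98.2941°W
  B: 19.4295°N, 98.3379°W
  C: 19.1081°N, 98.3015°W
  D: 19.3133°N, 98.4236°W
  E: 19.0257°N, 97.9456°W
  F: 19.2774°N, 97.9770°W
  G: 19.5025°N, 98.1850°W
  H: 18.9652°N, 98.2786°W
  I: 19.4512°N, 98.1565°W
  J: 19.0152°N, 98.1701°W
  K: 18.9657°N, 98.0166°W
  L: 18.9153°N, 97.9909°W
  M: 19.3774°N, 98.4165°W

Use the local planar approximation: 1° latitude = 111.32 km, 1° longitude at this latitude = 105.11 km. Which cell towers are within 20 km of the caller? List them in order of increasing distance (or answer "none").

F, E

Distances from 19.1634°N, 98.0541°W:
A: 33.7198 km
B: 42.0395 km
C: 26.7229 km
D: 42.2712 km
E: 19.1058 km
F: 15.0573 km
G: 40.1779 km
H: 32.3053 km
I: 33.7976 km
J: 20.5143 km
K: 22.3582 km
L: 28.4062 km
M: 44.9277 km
Threshold 20 km: F (15.0573 km), E (19.1058 km) are within range.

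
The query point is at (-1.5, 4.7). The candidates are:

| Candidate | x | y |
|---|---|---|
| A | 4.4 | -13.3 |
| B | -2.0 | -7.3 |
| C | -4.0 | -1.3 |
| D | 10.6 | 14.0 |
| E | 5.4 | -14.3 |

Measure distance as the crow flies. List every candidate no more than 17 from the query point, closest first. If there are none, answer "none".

Distances from (-1.5, 4.7):
A: √((5.9)² + (-18.0)²) = √(34.810 + 324.000) = 18.9
B: √((-0.5)² + (-12.0)²) = √(0.250 + 144.000) = 12.0
C: √((-2.5)² + (-6.0)²) = √(6.250 + 36.000) = 6.5
D: √((12.1)² + (9.3)²) = √(146.410 + 86.490) = 15.3
E: √((6.9)² + (-19.0)²) = √(47.610 + 361.000) = 20.2
Threshold 17: C (6.5), B (12.0), D (15.3) are within range.

C, B, D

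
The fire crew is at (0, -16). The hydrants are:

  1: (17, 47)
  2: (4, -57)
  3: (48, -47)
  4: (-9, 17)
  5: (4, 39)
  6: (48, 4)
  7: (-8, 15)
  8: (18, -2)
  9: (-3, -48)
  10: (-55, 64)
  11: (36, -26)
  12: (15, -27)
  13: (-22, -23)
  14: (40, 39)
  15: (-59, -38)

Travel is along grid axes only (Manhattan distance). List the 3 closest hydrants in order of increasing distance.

Distances from (0, -16):
1: 80
2: 45
3: 79
4: 42
5: 59
6: 68
7: 39
8: 32
9: 35
10: 135
11: 46
12: 26
13: 29
14: 95
15: 81
Sorted: 12 (26) < 13 (29) < 8 (32) < 9 (35) < 7 (39) < …

12, 13, 8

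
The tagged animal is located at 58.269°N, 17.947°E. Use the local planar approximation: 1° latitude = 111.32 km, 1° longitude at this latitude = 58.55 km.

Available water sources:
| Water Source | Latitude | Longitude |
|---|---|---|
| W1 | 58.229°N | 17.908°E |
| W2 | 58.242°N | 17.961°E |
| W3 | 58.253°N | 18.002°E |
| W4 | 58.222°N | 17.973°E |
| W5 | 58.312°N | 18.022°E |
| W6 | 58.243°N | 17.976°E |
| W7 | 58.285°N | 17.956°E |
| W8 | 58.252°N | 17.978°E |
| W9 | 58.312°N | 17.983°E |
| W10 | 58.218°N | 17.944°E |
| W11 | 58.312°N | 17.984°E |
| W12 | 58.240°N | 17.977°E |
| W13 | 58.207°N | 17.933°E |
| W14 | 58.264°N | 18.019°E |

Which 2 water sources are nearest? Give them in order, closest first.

Distances from 58.269°N, 17.947°E:
W1: √((-0.040·111.32)² + (-0.039·58.55)²) = √(19.82743 + 5.21414) = 5.004 km
W2: √((-0.027·111.32)² + (0.014·58.55)²) = √(9.03387 + 0.67191) = 3.115 km
W3: √((-0.016·111.32)² + (0.055·58.55)²) = √(3.17239 + 10.37001) = 3.680 km
W4: √((-0.047·111.32)² + (0.026·58.55)²) = √(27.37424 + 2.31740) = 5.449 km
W5: √((0.043·111.32)² + (0.075·58.55)²) = √(22.91307 + 19.28308) = 6.496 km
W6: √((-0.026·111.32)² + (0.029·58.55)²) = √(8.37709 + 2.88303) = 3.356 km
W7: √((0.016·111.32)² + (0.009·58.55)²) = √(3.17239 + 0.27768) = 1.857 km
W8: √((-0.017·111.32)² + (0.031·58.55)²) = √(3.58133 + 3.29441) = 2.622 km
W9: √((0.043·111.32)² + (0.036·58.55)²) = √(22.91307 + 4.44282) = 5.230 km
W10: √((-0.051·111.32)² + (-0.003·58.55)²) = √(32.23196 + 0.03085) = 5.680 km
W11: √((0.043·111.32)² + (0.037·58.55)²) = √(22.91307 + 4.69307) = 5.254 km
W12: √((-0.029·111.32)² + (0.030·58.55)²) = √(10.42179 + 3.08529) = 3.675 km
W13: √((-0.062·111.32)² + (-0.014·58.55)²) = √(47.63540 + 0.67191) = 6.950 km
W14: √((-0.005·111.32)² + (0.072·58.55)²) = √(0.30980 + 17.77128) = 4.252 km
Sorted: W7 (1.857 km) < W8 (2.622 km) < W2 (3.115 km) < W6 (3.356 km) < …

W7, W8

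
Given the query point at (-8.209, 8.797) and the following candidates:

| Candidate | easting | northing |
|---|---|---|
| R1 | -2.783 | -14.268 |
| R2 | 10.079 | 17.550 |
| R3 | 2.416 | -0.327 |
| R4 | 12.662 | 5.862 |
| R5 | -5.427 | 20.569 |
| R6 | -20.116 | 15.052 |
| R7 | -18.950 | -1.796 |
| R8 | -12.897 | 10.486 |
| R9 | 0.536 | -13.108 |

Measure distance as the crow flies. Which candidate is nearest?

Distances from (-8.209, 8.797):
R1: 23.695
R2: 20.275
R3: 14.005
R4: 21.076
R5: 12.096
R6: 13.450
R7: 15.086
R8: 4.983
R9: 23.586
Minimum: R8 at 4.983.

R8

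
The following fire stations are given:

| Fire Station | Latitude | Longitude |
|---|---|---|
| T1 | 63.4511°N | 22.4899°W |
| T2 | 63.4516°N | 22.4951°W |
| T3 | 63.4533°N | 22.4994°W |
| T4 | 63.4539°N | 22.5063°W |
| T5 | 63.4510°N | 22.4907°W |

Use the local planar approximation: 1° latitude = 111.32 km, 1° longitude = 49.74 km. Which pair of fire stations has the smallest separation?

T1 and T5

Pairwise distances:
T1–T2: 0.2646 km
T1–T3: 0.5322 km
T1–T4: 0.8733 km
T1–T5: 0.0413 km
T2–T3: 0.2856 km
T2–T4: 0.6131 km
T2–T5: 0.2288 km
T3–T4: 0.3496 km
T3–T5: 0.5028 km
T4–T5: 0.8404 km
Closest pair: T1–T5 at 0.0413 km.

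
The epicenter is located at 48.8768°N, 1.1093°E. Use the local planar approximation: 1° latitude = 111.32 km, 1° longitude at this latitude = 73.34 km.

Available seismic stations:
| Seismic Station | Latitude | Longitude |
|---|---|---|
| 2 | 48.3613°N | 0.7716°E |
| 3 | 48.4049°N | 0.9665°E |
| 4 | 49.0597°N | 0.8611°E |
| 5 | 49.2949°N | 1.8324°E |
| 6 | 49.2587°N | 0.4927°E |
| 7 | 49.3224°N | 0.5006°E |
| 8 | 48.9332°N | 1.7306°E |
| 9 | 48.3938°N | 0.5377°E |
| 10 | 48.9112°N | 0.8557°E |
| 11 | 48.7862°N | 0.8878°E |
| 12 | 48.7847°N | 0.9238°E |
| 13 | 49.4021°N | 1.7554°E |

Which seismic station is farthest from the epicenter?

Distances from 48.8768°N, 1.1093°E:
2: √((-0.5155·111.32)² + (-0.3377·73.34)²) = √(3293.091019 + 613.400227) = 62.5019 km
3: √((-0.4719·111.32)² + (-0.1428·73.34)²) = √(2759.601358 + 109.682724) = 53.5657 km
4: √((0.1829·111.32)² + (-0.2482·73.34)²) = √(414.547028 + 331.348772) = 27.3111 km
5: √((0.4181·111.32)² + (0.7231·73.34)²) = √(2166.240796 + 2812.409358) = 70.5596 km
6: √((0.3819·111.32)² + (-0.6166·73.34)²) = √(1807.364352 + 2044.978997) = 62.0672 km
7: √((0.4456·111.32)² + (-0.6087·73.34)²) = √(2460.575864 + 1992.913342) = 66.7345 km
8: √((0.0564·111.32)² + (0.6213·73.34)²) = √(39.418909 + 2076.273297) = 45.9967 km
9: √((-0.4830·111.32)² + (-0.5716·73.34)²) = √(2890.950508 + 1757.382314) = 68.1787 km
10: √((0.0344·111.32)² + (-0.2536·73.34)²) = √(14.664366 + 345.923694) = 18.9892 km
11: √((-0.0906·111.32)² + (-0.2215·73.34)²) = √(101.719166 + 263.893852) = 19.1210 km
12: √((-0.0921·111.32)² + (-0.1855·73.34)²) = √(105.115233 + 185.084325) = 17.0352 km
13: √((0.5253·111.32)² + (0.6461·73.34)²) = √(3419.488889 + 2245.335761) = 75.2650 km
Maximum: 13 at 75.2650 km.

13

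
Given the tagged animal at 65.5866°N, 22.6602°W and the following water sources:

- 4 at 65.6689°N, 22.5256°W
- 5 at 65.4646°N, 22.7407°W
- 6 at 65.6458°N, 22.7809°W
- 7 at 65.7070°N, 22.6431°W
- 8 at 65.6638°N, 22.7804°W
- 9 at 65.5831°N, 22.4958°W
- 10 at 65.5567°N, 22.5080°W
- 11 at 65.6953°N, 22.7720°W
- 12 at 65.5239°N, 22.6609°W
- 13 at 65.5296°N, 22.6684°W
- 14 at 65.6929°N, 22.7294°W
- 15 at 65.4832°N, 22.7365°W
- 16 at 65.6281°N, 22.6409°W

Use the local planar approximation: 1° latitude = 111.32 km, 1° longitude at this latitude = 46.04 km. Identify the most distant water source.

5

Distances from 65.5866°N, 22.6602°W:
4: 11.0607 km
5: 14.0777 km
6: 8.6204 km
7: 13.4260 km
8: 10.2216 km
9: 7.5790 km
10: 7.7576 km
11: 13.1498 km
12: 6.9798 km
13: 6.3565 km
14: 12.2547 km
15: 12.0346 km
16: 4.7045 km
Maximum: 5 at 14.0777 km.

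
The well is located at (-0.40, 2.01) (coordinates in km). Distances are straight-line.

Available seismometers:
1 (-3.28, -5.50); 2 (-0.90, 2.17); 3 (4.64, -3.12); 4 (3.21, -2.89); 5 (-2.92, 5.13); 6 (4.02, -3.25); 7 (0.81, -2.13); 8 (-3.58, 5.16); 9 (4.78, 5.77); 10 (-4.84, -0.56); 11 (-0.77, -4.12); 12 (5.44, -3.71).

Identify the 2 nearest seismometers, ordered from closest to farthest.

Distances from (-0.40, 2.01):
1: √((-2.88)² + (-7.51)²) = √(8.2944 + 56.4001) = 8.04 km
2: √((-0.50)² + (0.16)²) = √(0.2500 + 0.0256) = 0.52 km
3: √((5.04)² + (-5.13)²) = √(25.4016 + 26.3169) = 7.19 km
4: √((3.61)² + (-4.90)²) = √(13.0321 + 24.0100) = 6.09 km
5: √((-2.52)² + (3.12)²) = √(6.3504 + 9.7344) = 4.01 km
6: √((4.42)² + (-5.26)²) = √(19.5364 + 27.6676) = 6.87 km
7: √((1.21)² + (-4.14)²) = √(1.4641 + 17.1396) = 4.31 km
8: √((-3.18)² + (3.15)²) = √(10.1124 + 9.9225) = 4.48 km
9: √((5.18)² + (3.76)²) = √(26.8324 + 14.1376) = 6.40 km
10: √((-4.44)² + (-2.57)²) = √(19.7136 + 6.6049) = 5.13 km
11: √((-0.37)² + (-6.13)²) = √(0.1369 + 37.5769) = 6.14 km
12: √((5.84)² + (-5.72)²) = √(34.1056 + 32.7184) = 8.17 km
Sorted: 2 (0.52 km) < 5 (4.01 km) < 7 (4.31 km) < 8 (4.48 km) < …

2, 5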